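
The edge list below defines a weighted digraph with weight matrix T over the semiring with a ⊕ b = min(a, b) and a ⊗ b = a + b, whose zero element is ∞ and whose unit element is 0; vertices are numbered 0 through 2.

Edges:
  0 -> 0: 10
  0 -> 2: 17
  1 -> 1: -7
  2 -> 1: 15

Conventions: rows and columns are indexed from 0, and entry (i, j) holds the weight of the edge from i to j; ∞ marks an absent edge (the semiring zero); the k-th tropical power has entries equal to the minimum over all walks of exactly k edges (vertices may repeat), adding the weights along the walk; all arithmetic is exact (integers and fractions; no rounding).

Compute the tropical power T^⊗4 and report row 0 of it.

T^⊗2:
  [20, 32, 27]
  [∞, -14, ∞]
  [∞, 8, ∞]
T^⊗3:
  [30, 25, 37]
  [∞, -21, ∞]
  [∞, 1, ∞]
T^⊗4:
  [40, 18, 47]
  [∞, -28, ∞]
  [∞, -6, ∞]
Answer: row 0 of T^⊗4 = [40, 18, 47]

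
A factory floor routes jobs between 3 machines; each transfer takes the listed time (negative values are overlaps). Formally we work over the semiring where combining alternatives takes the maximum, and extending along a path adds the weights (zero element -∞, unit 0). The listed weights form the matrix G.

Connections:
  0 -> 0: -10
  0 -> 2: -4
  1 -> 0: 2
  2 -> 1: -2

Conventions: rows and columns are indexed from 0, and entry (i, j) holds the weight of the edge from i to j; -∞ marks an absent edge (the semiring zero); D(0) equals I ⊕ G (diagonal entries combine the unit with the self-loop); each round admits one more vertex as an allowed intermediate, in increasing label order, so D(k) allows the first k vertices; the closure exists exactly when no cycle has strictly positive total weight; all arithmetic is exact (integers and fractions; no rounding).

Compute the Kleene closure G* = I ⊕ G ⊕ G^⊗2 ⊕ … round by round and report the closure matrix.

D(0):
  [0, -∞, -4]
  [2, 0, -∞]
  [-∞, -2, 0]
D(1):
  [0, -∞, -4]
  [2, 0, -2]
  [-∞, -2, 0]
D(2):
  [0, -∞, -4]
  [2, 0, -2]
  [0, -2, 0]
D(3):
  [0, -6, -4]
  [2, 0, -2]
  [0, -2, 0]
Answer: G* = [[0, -6, -4], [2, 0, -2], [0, -2, 0]]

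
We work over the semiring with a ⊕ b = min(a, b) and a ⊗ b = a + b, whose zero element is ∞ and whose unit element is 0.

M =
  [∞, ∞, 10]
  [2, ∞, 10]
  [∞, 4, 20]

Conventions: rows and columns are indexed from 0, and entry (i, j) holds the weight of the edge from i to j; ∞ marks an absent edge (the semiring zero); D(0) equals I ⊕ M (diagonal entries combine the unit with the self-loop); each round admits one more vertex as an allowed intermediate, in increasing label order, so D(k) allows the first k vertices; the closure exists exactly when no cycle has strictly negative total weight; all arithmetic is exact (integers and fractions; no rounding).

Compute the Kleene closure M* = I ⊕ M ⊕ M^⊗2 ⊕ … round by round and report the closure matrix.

D(0):
  [0, ∞, 10]
  [2, 0, 10]
  [∞, 4, 0]
D(1):
  [0, ∞, 10]
  [2, 0, 10]
  [∞, 4, 0]
D(2):
  [0, ∞, 10]
  [2, 0, 10]
  [6, 4, 0]
D(3):
  [0, 14, 10]
  [2, 0, 10]
  [6, 4, 0]
Answer: M* = [[0, 14, 10], [2, 0, 10], [6, 4, 0]]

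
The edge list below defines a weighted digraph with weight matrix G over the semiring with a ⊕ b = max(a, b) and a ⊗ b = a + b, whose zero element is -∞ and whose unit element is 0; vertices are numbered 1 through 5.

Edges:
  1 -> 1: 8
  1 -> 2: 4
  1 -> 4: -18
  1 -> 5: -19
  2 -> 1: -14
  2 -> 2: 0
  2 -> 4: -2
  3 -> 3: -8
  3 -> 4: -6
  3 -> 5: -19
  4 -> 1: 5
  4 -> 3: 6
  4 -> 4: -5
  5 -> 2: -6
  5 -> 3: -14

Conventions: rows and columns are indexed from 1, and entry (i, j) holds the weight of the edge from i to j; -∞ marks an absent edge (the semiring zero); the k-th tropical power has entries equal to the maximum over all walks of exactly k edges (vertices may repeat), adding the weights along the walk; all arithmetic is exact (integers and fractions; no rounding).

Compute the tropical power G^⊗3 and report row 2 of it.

G^⊗2:
  [16, 12, -12, 2, -11]
  [3, 0, 4, -2, -33]
  [-1, -25, 0, -11, -27]
  [13, 9, 1, 0, -13]
  [-20, -6, -22, -8, -33]
G^⊗3:
  [24, 20, 8, 10, -3]
  [11, 7, 4, -2, -15]
  [7, 3, -5, -6, -19]
  [21, 17, 6, 7, -6]
  [-3, -6, -2, -8, -39]
Answer: row 2 of G^⊗3 = [11, 7, 4, -2, -15]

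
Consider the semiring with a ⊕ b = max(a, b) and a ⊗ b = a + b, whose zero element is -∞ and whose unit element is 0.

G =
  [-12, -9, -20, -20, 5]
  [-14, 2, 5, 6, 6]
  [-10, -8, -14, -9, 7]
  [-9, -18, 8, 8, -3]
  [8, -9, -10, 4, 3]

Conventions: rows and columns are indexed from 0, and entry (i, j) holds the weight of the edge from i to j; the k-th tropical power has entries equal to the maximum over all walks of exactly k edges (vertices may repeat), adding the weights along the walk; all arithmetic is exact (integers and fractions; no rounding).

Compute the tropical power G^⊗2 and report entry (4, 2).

G^⊗2:
  [13, -4, -4, 9, 8]
  [14, 4, 14, 14, 12]
  [15, -2, -1, 11, 10]
  [5, 0, 16, 16, 15]
  [11, -1, 12, 12, 13]
Key observation: the optimum is the walk 4->3->2, with weight 4 + 8 = 12.
Optimal value attained by: walk 4->3->2.
Answer: (G^⊗2)[4][2] = 12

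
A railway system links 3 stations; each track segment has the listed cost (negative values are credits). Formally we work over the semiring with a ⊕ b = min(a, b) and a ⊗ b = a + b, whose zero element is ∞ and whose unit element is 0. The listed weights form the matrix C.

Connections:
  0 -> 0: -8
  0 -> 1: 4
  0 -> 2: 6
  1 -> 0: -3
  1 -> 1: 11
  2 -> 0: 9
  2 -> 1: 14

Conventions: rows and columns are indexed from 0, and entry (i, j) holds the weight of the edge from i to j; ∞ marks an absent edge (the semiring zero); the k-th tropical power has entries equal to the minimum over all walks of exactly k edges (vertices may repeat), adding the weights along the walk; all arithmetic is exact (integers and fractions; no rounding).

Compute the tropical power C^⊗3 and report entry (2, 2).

C^⊗2:
  [-16, -4, -2]
  [-11, 1, 3]
  [1, 13, 15]
C^⊗3:
  [-24, -12, -10]
  [-19, -7, -5]
  [-7, 5, 7]
Key observation: the optimum is the walk 2->0->0->2, with weight 9 + (-8) + 6 = 7.
Optimal value attained by: walk 2->0->0->2.
Answer: (C^⊗3)[2][2] = 7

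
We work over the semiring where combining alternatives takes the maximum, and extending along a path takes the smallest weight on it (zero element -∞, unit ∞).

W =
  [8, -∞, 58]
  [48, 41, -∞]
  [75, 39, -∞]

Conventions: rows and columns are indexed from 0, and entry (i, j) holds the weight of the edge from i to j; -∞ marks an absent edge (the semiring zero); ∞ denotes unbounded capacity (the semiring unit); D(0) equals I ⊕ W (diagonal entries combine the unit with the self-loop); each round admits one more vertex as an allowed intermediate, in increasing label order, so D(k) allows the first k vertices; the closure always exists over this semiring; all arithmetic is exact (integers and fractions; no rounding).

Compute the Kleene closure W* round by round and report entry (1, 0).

D(0):
  [∞, -∞, 58]
  [48, ∞, -∞]
  [75, 39, ∞]
D(1):
  [∞, -∞, 58]
  [48, ∞, 48]
  [75, 39, ∞]
D(2):
  [∞, -∞, 58]
  [48, ∞, 48]
  [75, 39, ∞]
D(3):
  [∞, 39, 58]
  [48, ∞, 48]
  [75, 39, ∞]
Answer: W*[1][0] = 48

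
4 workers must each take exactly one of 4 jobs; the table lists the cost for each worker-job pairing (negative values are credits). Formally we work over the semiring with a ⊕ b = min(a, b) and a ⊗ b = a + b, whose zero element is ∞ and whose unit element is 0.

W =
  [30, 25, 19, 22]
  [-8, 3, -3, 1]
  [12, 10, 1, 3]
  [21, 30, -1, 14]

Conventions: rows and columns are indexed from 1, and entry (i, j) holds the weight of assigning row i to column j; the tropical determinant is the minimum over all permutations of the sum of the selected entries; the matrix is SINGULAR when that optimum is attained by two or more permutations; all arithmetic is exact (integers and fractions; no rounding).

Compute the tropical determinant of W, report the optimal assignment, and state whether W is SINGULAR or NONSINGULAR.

σ = (1, 2, 3, 4): 30 + 3 + 1 + 14 = 48
σ = (1, 2, 4, 3): 30 + 3 + 3 + (-1) = 35
σ = (1, 3, 2, 4): 30 + (-3) + 10 + 14 = 51
σ = (1, 3, 4, 2): 30 + (-3) + 3 + 30 = 60
σ = (1, 4, 2, 3): 30 + 1 + 10 + (-1) = 40
σ = (1, 4, 3, 2): 30 + 1 + 1 + 30 = 62
σ = (2, 1, 3, 4): 25 + (-8) + 1 + 14 = 32
σ = (2, 1, 4, 3): 25 + (-8) + 3 + (-1) = 19
σ = (2, 3, 1, 4): 25 + (-3) + 12 + 14 = 48
σ = (2, 3, 4, 1): 25 + (-3) + 3 + 21 = 46
σ = (2, 4, 1, 3): 25 + 1 + 12 + (-1) = 37
σ = (2, 4, 3, 1): 25 + 1 + 1 + 21 = 48
σ = (3, 1, 2, 4): 19 + (-8) + 10 + 14 = 35
σ = (3, 1, 4, 2): 19 + (-8) + 3 + 30 = 44
σ = (3, 2, 1, 4): 19 + 3 + 12 + 14 = 48
σ = (3, 2, 4, 1): 19 + 3 + 3 + 21 = 46
σ = (3, 4, 1, 2): 19 + 1 + 12 + 30 = 62
σ = (3, 4, 2, 1): 19 + 1 + 10 + 21 = 51
σ = (4, 1, 2, 3): 22 + (-8) + 10 + (-1) = 23
σ = (4, 1, 3, 2): 22 + (-8) + 1 + 30 = 45
σ = (4, 2, 1, 3): 22 + 3 + 12 + (-1) = 36
σ = (4, 2, 3, 1): 22 + 3 + 1 + 21 = 47
σ = (4, 3, 1, 2): 22 + (-3) + 12 + 30 = 61
σ = (4, 3, 2, 1): 22 + (-3) + 10 + 21 = 50
Optimal value attained by: σ = (2, 1, 4, 3).
Answer: det⊕(W) = 19; verdict: NONSINGULAR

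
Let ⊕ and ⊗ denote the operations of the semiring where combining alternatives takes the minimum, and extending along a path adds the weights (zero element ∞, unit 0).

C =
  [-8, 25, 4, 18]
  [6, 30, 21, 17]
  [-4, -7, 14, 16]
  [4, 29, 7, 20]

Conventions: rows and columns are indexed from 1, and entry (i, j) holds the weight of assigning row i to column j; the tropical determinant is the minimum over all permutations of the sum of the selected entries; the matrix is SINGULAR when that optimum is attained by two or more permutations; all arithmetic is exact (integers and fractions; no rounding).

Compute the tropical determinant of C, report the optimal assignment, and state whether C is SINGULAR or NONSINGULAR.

σ = (1, 2, 3, 4): (-8) + 30 + 14 + 20 = 56
σ = (1, 2, 4, 3): (-8) + 30 + 16 + 7 = 45
σ = (1, 3, 2, 4): (-8) + 21 + (-7) + 20 = 26
σ = (1, 3, 4, 2): (-8) + 21 + 16 + 29 = 58
σ = (1, 4, 2, 3): (-8) + 17 + (-7) + 7 = 9
σ = (1, 4, 3, 2): (-8) + 17 + 14 + 29 = 52
σ = (2, 1, 3, 4): 25 + 6 + 14 + 20 = 65
σ = (2, 1, 4, 3): 25 + 6 + 16 + 7 = 54
σ = (2, 3, 1, 4): 25 + 21 + (-4) + 20 = 62
σ = (2, 3, 4, 1): 25 + 21 + 16 + 4 = 66
σ = (2, 4, 1, 3): 25 + 17 + (-4) + 7 = 45
σ = (2, 4, 3, 1): 25 + 17 + 14 + 4 = 60
σ = (3, 1, 2, 4): 4 + 6 + (-7) + 20 = 23
σ = (3, 1, 4, 2): 4 + 6 + 16 + 29 = 55
σ = (3, 2, 1, 4): 4 + 30 + (-4) + 20 = 50
σ = (3, 2, 4, 1): 4 + 30 + 16 + 4 = 54
σ = (3, 4, 1, 2): 4 + 17 + (-4) + 29 = 46
σ = (3, 4, 2, 1): 4 + 17 + (-7) + 4 = 18
σ = (4, 1, 2, 3): 18 + 6 + (-7) + 7 = 24
σ = (4, 1, 3, 2): 18 + 6 + 14 + 29 = 67
σ = (4, 2, 1, 3): 18 + 30 + (-4) + 7 = 51
σ = (4, 2, 3, 1): 18 + 30 + 14 + 4 = 66
σ = (4, 3, 1, 2): 18 + 21 + (-4) + 29 = 64
σ = (4, 3, 2, 1): 18 + 21 + (-7) + 4 = 36
Optimal value attained by: σ = (1, 4, 2, 3).
Answer: det⊕(C) = 9; verdict: NONSINGULAR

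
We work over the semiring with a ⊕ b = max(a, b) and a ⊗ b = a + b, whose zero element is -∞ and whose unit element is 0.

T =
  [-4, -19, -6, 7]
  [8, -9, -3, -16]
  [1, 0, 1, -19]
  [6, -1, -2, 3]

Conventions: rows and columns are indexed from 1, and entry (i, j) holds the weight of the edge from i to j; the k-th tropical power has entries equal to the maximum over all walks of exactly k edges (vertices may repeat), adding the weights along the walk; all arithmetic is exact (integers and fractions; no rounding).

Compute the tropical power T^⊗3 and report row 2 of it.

T^⊗2:
  [13, 6, 5, 10]
  [4, -3, 2, 15]
  [8, 1, 2, 8]
  [9, 2, 1, 13]
T^⊗3:
  [16, 9, 8, 20]
  [21, 14, 13, 18]
  [14, 7, 6, 15]
  [19, 12, 11, 16]
Answer: row 2 of T^⊗3 = [21, 14, 13, 18]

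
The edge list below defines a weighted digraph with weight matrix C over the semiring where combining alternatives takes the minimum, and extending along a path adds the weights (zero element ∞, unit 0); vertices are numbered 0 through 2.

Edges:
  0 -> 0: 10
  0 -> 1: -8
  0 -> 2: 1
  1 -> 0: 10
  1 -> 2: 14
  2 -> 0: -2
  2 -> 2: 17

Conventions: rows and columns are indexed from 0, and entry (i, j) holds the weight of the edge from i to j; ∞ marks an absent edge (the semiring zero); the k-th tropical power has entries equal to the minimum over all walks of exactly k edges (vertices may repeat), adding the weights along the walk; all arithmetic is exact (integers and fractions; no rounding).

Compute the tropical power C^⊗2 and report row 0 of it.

C^⊗2:
  [-1, 2, 6]
  [12, 2, 11]
  [8, -10, -1]
Answer: row 0 of C^⊗2 = [-1, 2, 6]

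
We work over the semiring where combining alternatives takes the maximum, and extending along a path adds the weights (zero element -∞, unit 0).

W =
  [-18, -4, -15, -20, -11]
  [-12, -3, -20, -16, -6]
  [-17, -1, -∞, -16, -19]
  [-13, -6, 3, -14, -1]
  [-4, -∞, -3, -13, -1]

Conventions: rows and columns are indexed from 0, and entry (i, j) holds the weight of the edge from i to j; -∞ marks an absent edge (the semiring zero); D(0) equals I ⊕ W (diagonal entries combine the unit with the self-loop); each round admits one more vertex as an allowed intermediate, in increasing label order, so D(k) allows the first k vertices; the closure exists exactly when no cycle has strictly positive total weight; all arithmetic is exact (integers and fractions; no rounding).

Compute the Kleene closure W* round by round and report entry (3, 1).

D(0):
  [0, -4, -15, -20, -11]
  [-12, 0, -20, -16, -6]
  [-17, -1, 0, -16, -19]
  [-13, -6, 3, 0, -1]
  [-4, -∞, -3, -13, 0]
D(1):
  [0, -4, -15, -20, -11]
  [-12, 0, -20, -16, -6]
  [-17, -1, 0, -16, -19]
  [-13, -6, 3, 0, -1]
  [-4, -8, -3, -13, 0]
D(2):
  [0, -4, -15, -20, -10]
  [-12, 0, -20, -16, -6]
  [-13, -1, 0, -16, -7]
  [-13, -6, 3, 0, -1]
  [-4, -8, -3, -13, 0]
D(3):
  [0, -4, -15, -20, -10]
  [-12, 0, -20, -16, -6]
  [-13, -1, 0, -16, -7]
  [-10, 2, 3, 0, -1]
  [-4, -4, -3, -13, 0]
D(4):
  [0, -4, -15, -20, -10]
  [-12, 0, -13, -16, -6]
  [-13, -1, 0, -16, -7]
  [-10, 2, 3, 0, -1]
  [-4, -4, -3, -13, 0]
D(5):
  [0, -4, -13, -20, -10]
  [-10, 0, -9, -16, -6]
  [-11, -1, 0, -16, -7]
  [-5, 2, 3, 0, -1]
  [-4, -4, -3, -13, 0]
Answer: W*[3][1] = 2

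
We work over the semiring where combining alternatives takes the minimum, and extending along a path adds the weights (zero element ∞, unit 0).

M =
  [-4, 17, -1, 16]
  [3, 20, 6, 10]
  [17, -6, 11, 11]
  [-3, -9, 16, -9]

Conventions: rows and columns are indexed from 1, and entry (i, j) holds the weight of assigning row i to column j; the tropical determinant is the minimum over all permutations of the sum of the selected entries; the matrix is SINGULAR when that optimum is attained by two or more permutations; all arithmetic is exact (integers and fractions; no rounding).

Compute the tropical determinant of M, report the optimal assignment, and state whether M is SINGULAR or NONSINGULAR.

σ = (1, 2, 3, 4): (-4) + 20 + 11 + (-9) = 18
σ = (1, 2, 4, 3): (-4) + 20 + 11 + 16 = 43
σ = (1, 3, 2, 4): (-4) + 6 + (-6) + (-9) = -13
σ = (1, 3, 4, 2): (-4) + 6 + 11 + (-9) = 4
σ = (1, 4, 2, 3): (-4) + 10 + (-6) + 16 = 16
σ = (1, 4, 3, 2): (-4) + 10 + 11 + (-9) = 8
σ = (2, 1, 3, 4): 17 + 3 + 11 + (-9) = 22
σ = (2, 1, 4, 3): 17 + 3 + 11 + 16 = 47
σ = (2, 3, 1, 4): 17 + 6 + 17 + (-9) = 31
σ = (2, 3, 4, 1): 17 + 6 + 11 + (-3) = 31
σ = (2, 4, 1, 3): 17 + 10 + 17 + 16 = 60
σ = (2, 4, 3, 1): 17 + 10 + 11 + (-3) = 35
σ = (3, 1, 2, 4): (-1) + 3 + (-6) + (-9) = -13
σ = (3, 1, 4, 2): (-1) + 3 + 11 + (-9) = 4
σ = (3, 2, 1, 4): (-1) + 20 + 17 + (-9) = 27
σ = (3, 2, 4, 1): (-1) + 20 + 11 + (-3) = 27
σ = (3, 4, 1, 2): (-1) + 10 + 17 + (-9) = 17
σ = (3, 4, 2, 1): (-1) + 10 + (-6) + (-3) = 0
σ = (4, 1, 2, 3): 16 + 3 + (-6) + 16 = 29
σ = (4, 1, 3, 2): 16 + 3 + 11 + (-9) = 21
σ = (4, 2, 1, 3): 16 + 20 + 17 + 16 = 69
σ = (4, 2, 3, 1): 16 + 20 + 11 + (-3) = 44
σ = (4, 3, 1, 2): 16 + 6 + 17 + (-9) = 30
σ = (4, 3, 2, 1): 16 + 6 + (-6) + (-3) = 13
Optimal value attained by: σ = (1, 3, 2, 4).
Answer: det⊕(M) = -13; verdict: SINGULAR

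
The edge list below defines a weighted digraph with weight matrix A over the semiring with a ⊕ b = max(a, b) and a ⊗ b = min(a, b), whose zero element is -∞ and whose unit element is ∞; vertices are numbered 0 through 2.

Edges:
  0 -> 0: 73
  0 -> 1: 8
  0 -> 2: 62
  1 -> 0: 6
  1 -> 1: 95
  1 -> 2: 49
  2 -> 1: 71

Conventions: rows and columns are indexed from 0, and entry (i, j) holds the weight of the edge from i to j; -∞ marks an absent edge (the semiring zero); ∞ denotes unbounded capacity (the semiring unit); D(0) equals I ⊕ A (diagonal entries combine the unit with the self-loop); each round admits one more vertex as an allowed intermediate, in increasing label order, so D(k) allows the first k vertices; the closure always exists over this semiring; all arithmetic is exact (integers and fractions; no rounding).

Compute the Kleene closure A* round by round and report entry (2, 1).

D(0):
  [∞, 8, 62]
  [6, ∞, 49]
  [-∞, 71, ∞]
D(1):
  [∞, 8, 62]
  [6, ∞, 49]
  [-∞, 71, ∞]
D(2):
  [∞, 8, 62]
  [6, ∞, 49]
  [6, 71, ∞]
D(3):
  [∞, 62, 62]
  [6, ∞, 49]
  [6, 71, ∞]
Answer: A*[2][1] = 71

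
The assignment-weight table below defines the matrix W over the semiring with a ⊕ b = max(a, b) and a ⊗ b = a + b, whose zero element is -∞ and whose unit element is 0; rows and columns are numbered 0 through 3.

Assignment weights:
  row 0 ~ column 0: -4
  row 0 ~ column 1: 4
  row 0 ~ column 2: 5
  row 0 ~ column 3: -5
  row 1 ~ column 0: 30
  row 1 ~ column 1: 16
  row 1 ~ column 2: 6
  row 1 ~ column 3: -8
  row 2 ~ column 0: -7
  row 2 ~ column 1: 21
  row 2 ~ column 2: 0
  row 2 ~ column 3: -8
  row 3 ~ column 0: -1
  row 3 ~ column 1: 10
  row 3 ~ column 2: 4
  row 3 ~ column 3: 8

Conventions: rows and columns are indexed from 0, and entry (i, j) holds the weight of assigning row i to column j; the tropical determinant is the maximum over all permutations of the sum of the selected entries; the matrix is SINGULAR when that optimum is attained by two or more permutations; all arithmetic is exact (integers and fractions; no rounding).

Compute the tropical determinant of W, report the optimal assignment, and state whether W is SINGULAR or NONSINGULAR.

σ = (0, 1, 2, 3): (-4) + 16 + 0 + 8 = 20
σ = (0, 1, 3, 2): (-4) + 16 + (-8) + 4 = 8
σ = (0, 2, 1, 3): (-4) + 6 + 21 + 8 = 31
σ = (0, 2, 3, 1): (-4) + 6 + (-8) + 10 = 4
σ = (0, 3, 1, 2): (-4) + (-8) + 21 + 4 = 13
σ = (0, 3, 2, 1): (-4) + (-8) + 0 + 10 = -2
σ = (1, 0, 2, 3): 4 + 30 + 0 + 8 = 42
σ = (1, 0, 3, 2): 4 + 30 + (-8) + 4 = 30
σ = (1, 2, 0, 3): 4 + 6 + (-7) + 8 = 11
σ = (1, 2, 3, 0): 4 + 6 + (-8) + (-1) = 1
σ = (1, 3, 0, 2): 4 + (-8) + (-7) + 4 = -7
σ = (1, 3, 2, 0): 4 + (-8) + 0 + (-1) = -5
σ = (2, 0, 1, 3): 5 + 30 + 21 + 8 = 64
σ = (2, 0, 3, 1): 5 + 30 + (-8) + 10 = 37
σ = (2, 1, 0, 3): 5 + 16 + (-7) + 8 = 22
σ = (2, 1, 3, 0): 5 + 16 + (-8) + (-1) = 12
σ = (2, 3, 0, 1): 5 + (-8) + (-7) + 10 = 0
σ = (2, 3, 1, 0): 5 + (-8) + 21 + (-1) = 17
σ = (3, 0, 1, 2): (-5) + 30 + 21 + 4 = 50
σ = (3, 0, 2, 1): (-5) + 30 + 0 + 10 = 35
σ = (3, 1, 0, 2): (-5) + 16 + (-7) + 4 = 8
σ = (3, 1, 2, 0): (-5) + 16 + 0 + (-1) = 10
σ = (3, 2, 0, 1): (-5) + 6 + (-7) + 10 = 4
σ = (3, 2, 1, 0): (-5) + 6 + 21 + (-1) = 21
Optimal value attained by: σ = (2, 0, 1, 3).
Answer: det⊕(W) = 64; verdict: NONSINGULAR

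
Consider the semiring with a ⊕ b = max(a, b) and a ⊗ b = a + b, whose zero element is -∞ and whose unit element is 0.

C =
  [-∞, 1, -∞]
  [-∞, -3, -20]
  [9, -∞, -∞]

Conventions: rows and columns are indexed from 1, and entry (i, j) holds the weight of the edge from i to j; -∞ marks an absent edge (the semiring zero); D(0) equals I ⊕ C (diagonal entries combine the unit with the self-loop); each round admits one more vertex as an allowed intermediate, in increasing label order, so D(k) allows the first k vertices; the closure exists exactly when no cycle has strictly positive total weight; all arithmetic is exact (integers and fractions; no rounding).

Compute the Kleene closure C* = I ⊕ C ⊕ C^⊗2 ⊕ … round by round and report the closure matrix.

D(0):
  [0, 1, -∞]
  [-∞, 0, -20]
  [9, -∞, 0]
D(1):
  [0, 1, -∞]
  [-∞, 0, -20]
  [9, 10, 0]
D(2):
  [0, 1, -19]
  [-∞, 0, -20]
  [9, 10, 0]
D(3):
  [0, 1, -19]
  [-11, 0, -20]
  [9, 10, 0]
Answer: C* = [[0, 1, -19], [-11, 0, -20], [9, 10, 0]]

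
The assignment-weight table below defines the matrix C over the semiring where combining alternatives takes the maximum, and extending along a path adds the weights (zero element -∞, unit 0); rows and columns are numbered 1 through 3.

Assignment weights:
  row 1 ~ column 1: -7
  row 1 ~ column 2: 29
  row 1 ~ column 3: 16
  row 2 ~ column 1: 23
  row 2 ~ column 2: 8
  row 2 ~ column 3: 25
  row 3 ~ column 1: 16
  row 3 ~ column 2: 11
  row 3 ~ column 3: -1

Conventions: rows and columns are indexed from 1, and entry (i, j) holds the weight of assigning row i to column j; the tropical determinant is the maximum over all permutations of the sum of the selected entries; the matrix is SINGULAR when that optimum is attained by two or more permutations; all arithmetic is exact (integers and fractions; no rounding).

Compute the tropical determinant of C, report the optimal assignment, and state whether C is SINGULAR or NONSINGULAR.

σ = (1, 2, 3): (-7) + 8 + (-1) = 0
σ = (1, 3, 2): (-7) + 25 + 11 = 29
σ = (2, 1, 3): 29 + 23 + (-1) = 51
σ = (2, 3, 1): 29 + 25 + 16 = 70
σ = (3, 1, 2): 16 + 23 + 11 = 50
σ = (3, 2, 1): 16 + 8 + 16 = 40
Optimal value attained by: σ = (2, 3, 1).
Answer: det⊕(C) = 70; verdict: NONSINGULAR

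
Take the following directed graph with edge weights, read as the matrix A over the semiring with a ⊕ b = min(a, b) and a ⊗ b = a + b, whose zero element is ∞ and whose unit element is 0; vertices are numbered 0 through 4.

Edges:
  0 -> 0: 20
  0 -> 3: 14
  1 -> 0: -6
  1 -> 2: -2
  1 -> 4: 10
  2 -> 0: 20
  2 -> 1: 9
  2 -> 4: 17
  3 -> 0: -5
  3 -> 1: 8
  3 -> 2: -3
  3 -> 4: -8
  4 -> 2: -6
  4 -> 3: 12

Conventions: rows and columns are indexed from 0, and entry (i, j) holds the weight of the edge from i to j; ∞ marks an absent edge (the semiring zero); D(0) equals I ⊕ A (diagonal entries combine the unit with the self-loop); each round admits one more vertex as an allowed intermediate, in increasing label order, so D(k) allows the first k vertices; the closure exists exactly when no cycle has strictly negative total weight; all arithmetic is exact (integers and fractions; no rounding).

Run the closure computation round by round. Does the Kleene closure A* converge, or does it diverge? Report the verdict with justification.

D(0):
  [0, ∞, ∞, 14, ∞]
  [-6, 0, -2, ∞, 10]
  [20, 9, 0, ∞, 17]
  [-5, 8, -3, 0, -8]
  [∞, ∞, -6, 12, 0]
D(1):
  [0, ∞, ∞, 14, ∞]
  [-6, 0, -2, 8, 10]
  [20, 9, 0, 34, 17]
  [-5, 8, -3, 0, -8]
  [∞, ∞, -6, 12, 0]
D(2):
  [0, ∞, ∞, 14, ∞]
  [-6, 0, -2, 8, 10]
  [3, 9, 0, 17, 17]
  [-5, 8, -3, 0, -8]
  [∞, ∞, -6, 12, 0]
D(3):
  [0, ∞, ∞, 14, ∞]
  [-6, 0, -2, 8, 10]
  [3, 9, 0, 17, 17]
  [-5, 6, -3, 0, -8]
  [-3, 3, -6, 11, 0]
D(4):
  [0, 20, 11, 14, 6]
  [-6, 0, -2, 8, 0]
  [3, 9, 0, 17, 9]
  [-5, 6, -3, 0, -8]
  [-3, 3, -6, 11, 0]
D(5):
  [0, 9, 0, 14, 6]
  [-6, 0, -6, 8, 0]
  [3, 9, 0, 17, 9]
  [-11, -5, -14, 0, -8]
  [-3, 3, -6, 11, 0]
Key observation: every diagonal entry stays at the unit through all rounds, so no improving cycle exists.
Answer: CONVERGES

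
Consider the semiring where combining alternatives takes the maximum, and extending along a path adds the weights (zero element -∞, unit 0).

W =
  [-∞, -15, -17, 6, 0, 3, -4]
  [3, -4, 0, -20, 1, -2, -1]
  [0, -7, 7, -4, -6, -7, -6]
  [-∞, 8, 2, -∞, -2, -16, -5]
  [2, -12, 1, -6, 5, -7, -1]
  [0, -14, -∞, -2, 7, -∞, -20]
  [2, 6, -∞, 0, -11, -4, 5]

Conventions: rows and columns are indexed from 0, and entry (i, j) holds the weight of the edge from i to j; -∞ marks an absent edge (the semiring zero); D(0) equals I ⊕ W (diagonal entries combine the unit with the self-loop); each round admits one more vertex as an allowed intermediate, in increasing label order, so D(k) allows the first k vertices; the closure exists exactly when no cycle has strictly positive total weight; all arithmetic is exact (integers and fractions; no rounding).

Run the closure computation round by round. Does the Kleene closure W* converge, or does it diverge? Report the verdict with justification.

Detection: at round 0, diagonal entry (2, 2) turns strictly positive.
Key observation: the cycle 2->2 has total weight 7, which is strictly positive.
Answer: DIVERGES — positive cycle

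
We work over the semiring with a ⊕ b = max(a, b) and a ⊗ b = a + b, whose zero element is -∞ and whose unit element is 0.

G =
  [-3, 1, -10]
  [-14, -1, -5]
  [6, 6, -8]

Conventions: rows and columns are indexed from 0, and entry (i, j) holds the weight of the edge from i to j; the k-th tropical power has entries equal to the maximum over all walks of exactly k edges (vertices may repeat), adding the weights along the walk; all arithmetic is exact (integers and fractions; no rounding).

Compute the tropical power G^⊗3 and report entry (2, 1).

G^⊗2:
  [-4, 0, -4]
  [1, 1, -6]
  [3, 7, 1]
G^⊗3:
  [2, 2, -5]
  [0, 2, -4]
  [7, 7, 2]
Key observation: the optimum is the walk 2->1->2->1, with weight 6 + (-5) + 6 = 7.
Optimal value attained by: walk 2->1->2->1.
Answer: (G^⊗3)[2][1] = 7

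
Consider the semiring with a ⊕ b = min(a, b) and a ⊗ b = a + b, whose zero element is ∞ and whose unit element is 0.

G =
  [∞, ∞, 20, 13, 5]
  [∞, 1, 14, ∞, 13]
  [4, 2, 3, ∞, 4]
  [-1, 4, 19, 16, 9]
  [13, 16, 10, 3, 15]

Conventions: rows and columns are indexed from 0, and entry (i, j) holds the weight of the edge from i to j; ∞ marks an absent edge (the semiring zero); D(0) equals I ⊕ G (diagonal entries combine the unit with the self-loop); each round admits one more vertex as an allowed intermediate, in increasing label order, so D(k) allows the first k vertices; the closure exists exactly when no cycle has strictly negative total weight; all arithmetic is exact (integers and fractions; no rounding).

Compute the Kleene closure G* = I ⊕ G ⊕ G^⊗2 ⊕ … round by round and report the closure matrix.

D(0):
  [0, ∞, 20, 13, 5]
  [∞, 0, 14, ∞, 13]
  [4, 2, 0, ∞, 4]
  [-1, 4, 19, 0, 9]
  [13, 16, 10, 3, 0]
D(1):
  [0, ∞, 20, 13, 5]
  [∞, 0, 14, ∞, 13]
  [4, 2, 0, 17, 4]
  [-1, 4, 19, 0, 4]
  [13, 16, 10, 3, 0]
D(2):
  [0, ∞, 20, 13, 5]
  [∞, 0, 14, ∞, 13]
  [4, 2, 0, 17, 4]
  [-1, 4, 18, 0, 4]
  [13, 16, 10, 3, 0]
D(3):
  [0, 22, 20, 13, 5]
  [18, 0, 14, 31, 13]
  [4, 2, 0, 17, 4]
  [-1, 4, 18, 0, 4]
  [13, 12, 10, 3, 0]
D(4):
  [0, 17, 20, 13, 5]
  [18, 0, 14, 31, 13]
  [4, 2, 0, 17, 4]
  [-1, 4, 18, 0, 4]
  [2, 7, 10, 3, 0]
D(5):
  [0, 12, 15, 8, 5]
  [15, 0, 14, 16, 13]
  [4, 2, 0, 7, 4]
  [-1, 4, 14, 0, 4]
  [2, 7, 10, 3, 0]
Answer: G* = [[0, 12, 15, 8, 5], [15, 0, 14, 16, 13], [4, 2, 0, 7, 4], [-1, 4, 14, 0, 4], [2, 7, 10, 3, 0]]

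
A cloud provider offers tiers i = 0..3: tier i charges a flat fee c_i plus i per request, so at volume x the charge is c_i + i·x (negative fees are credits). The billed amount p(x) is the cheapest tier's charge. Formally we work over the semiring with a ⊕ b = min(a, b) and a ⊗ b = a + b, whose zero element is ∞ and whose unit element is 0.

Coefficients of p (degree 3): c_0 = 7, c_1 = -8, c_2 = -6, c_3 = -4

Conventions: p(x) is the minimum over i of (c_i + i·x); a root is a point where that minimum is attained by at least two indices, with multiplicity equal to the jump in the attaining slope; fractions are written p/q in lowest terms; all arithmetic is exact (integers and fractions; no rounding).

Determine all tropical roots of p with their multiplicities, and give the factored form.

hull edge (i=0, c=7) to (i=1, c=-8): slope -15, span 1
hull edge (i=1, c=-8) to (i=3, c=-4): slope 2, span 2
Factored form: p(x) = -4 ⊗ (x ⊕ (-2)) ⊗ (x ⊕ (-2)) ⊗ (x ⊕ 15)
Answer: roots = -2 (mult 2), 15 (mult 1)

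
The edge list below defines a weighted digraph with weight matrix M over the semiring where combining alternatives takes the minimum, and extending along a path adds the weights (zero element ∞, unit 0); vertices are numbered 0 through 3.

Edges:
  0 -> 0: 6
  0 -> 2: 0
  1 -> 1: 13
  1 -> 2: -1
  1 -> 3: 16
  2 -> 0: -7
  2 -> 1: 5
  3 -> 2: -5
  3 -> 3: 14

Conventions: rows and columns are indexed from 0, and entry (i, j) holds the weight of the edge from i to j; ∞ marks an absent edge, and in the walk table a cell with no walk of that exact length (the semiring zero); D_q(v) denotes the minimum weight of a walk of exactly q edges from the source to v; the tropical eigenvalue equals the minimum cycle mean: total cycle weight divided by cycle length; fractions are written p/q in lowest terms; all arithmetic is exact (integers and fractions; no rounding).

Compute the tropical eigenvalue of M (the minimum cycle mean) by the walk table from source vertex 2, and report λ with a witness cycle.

q=0: [∞, ∞, 0, ∞]
q=1: [-7, 5, ∞, ∞]
q=2: [-1, 18, -7, 21]
q=3: [-14, -2, -1, 34]
q=4: [-8, 4, -14, 14]
Optimal cycle mean attained by: cycle 0->2->0, total 0 + (-7), length 2.
Answer: λ = -7/2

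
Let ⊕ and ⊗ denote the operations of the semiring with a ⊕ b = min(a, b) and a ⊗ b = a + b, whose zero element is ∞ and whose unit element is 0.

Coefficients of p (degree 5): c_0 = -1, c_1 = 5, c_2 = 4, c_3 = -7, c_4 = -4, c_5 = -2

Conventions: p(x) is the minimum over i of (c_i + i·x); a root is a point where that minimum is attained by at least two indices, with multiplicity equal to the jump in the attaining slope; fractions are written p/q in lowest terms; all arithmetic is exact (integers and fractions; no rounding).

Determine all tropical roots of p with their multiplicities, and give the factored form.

hull edge (i=0, c=-1) to (i=3, c=-7): slope -2, span 3
hull edge (i=3, c=-7) to (i=5, c=-2): slope 5/2, span 2
Factored form: p(x) = -2 ⊗ (x ⊕ (-5/2)) ⊗ (x ⊕ (-5/2)) ⊗ (x ⊕ 2) ⊗ (x ⊕ 2) ⊗ (x ⊕ 2)
Answer: roots = -5/2 (mult 2), 2 (mult 3)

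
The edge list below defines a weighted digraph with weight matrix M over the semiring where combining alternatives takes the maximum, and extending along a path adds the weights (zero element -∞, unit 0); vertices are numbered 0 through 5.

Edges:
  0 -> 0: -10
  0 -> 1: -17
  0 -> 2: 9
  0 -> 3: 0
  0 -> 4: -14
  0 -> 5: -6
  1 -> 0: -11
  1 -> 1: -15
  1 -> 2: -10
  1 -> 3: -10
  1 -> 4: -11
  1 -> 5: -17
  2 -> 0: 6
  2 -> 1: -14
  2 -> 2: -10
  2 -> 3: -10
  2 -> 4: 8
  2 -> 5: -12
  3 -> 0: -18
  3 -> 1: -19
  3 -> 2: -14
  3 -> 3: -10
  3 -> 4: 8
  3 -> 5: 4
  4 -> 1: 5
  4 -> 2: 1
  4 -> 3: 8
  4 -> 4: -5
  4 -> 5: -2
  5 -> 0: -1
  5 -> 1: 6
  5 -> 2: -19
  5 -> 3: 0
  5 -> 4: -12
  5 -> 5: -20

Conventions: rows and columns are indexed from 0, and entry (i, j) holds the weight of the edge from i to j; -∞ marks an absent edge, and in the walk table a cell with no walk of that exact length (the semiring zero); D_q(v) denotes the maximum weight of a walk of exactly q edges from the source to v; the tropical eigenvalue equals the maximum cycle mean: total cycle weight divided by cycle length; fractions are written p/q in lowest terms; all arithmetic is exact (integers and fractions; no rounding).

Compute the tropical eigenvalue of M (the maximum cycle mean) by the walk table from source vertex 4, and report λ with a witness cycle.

q=0: [-∞, -∞, -∞, -∞, 0, -∞]
q=1: [-∞, 5, 1, 8, -5, -2]
q=2: [7, 4, -4, 3, 16, 12]
q=3: [11, 21, 17, 24, 11, 14]
q=4: [23, 20, 20, 19, 32, 28]
q=5: [27, 37, 33, 40, 28, 30]
q=6: [39, 36, 36, 36, 48, 44]
Optimal cycle mean attained by: cycle 3->4->3, total 8 + 8, length 2.
Answer: λ = 8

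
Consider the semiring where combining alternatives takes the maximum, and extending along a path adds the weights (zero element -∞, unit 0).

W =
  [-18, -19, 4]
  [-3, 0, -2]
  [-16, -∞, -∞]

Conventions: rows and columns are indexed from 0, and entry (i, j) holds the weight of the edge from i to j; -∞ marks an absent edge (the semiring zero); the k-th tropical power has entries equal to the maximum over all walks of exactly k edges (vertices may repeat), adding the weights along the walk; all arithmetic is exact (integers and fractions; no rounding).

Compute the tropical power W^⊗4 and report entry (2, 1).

W^⊗2:
  [-12, -19, -14]
  [-3, 0, 1]
  [-34, -35, -12]
W^⊗3:
  [-22, -19, -8]
  [-3, 0, 1]
  [-28, -35, -30]
W^⊗4:
  [-22, -19, -18]
  [-3, 0, 1]
  [-38, -35, -24]
Key observation: the optimum is the walk 2->0->1->1->1, with weight (-16) + (-19) + 0 + 0 = -35.
Optimal value attained by: walk 2->0->1->1->1.
Answer: (W^⊗4)[2][1] = -35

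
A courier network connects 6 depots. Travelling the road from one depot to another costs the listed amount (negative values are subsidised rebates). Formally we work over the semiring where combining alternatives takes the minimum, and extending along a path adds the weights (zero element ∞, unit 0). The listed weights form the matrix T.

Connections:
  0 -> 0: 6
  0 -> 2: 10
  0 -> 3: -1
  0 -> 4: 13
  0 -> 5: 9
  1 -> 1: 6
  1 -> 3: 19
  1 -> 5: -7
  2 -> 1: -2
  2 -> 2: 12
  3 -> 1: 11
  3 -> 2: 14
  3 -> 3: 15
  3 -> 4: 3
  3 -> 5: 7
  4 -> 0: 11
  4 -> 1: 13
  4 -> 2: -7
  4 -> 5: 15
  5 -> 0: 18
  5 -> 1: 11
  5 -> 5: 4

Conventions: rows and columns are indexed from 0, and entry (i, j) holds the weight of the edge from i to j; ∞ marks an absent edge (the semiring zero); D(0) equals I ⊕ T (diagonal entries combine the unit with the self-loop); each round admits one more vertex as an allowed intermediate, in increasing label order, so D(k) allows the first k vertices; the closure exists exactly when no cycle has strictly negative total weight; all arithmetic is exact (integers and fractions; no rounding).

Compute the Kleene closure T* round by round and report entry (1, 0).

D(0):
  [0, ∞, 10, -1, 13, 9]
  [∞, 0, ∞, 19, ∞, -7]
  [∞, -2, 0, ∞, ∞, ∞]
  [∞, 11, 14, 0, 3, 7]
  [11, 13, -7, ∞, 0, 15]
  [18, 11, ∞, ∞, ∞, 0]
D(1):
  [0, ∞, 10, -1, 13, 9]
  [∞, 0, ∞, 19, ∞, -7]
  [∞, -2, 0, ∞, ∞, ∞]
  [∞, 11, 14, 0, 3, 7]
  [11, 13, -7, 10, 0, 15]
  [18, 11, 28, 17, 31, 0]
D(2):
  [0, ∞, 10, -1, 13, 9]
  [∞, 0, ∞, 19, ∞, -7]
  [∞, -2, 0, 17, ∞, -9]
  [∞, 11, 14, 0, 3, 4]
  [11, 13, -7, 10, 0, 6]
  [18, 11, 28, 17, 31, 0]
D(3):
  [0, 8, 10, -1, 13, 1]
  [∞, 0, ∞, 19, ∞, -7]
  [∞, -2, 0, 17, ∞, -9]
  [∞, 11, 14, 0, 3, 4]
  [11, -9, -7, 10, 0, -16]
  [18, 11, 28, 17, 31, 0]
D(4):
  [0, 8, 10, -1, 2, 1]
  [∞, 0, 33, 19, 22, -7]
  [∞, -2, 0, 17, 20, -9]
  [∞, 11, 14, 0, 3, 4]
  [11, -9, -7, 10, 0, -16]
  [18, 11, 28, 17, 20, 0]
D(5):
  [0, -7, -5, -1, 2, -14]
  [33, 0, 15, 19, 22, -7]
  [31, -2, 0, 17, 20, -9]
  [14, -6, -4, 0, 3, -13]
  [11, -9, -7, 10, 0, -16]
  [18, 11, 13, 17, 20, 0]
D(6):
  [0, -7, -5, -1, 2, -14]
  [11, 0, 6, 10, 13, -7]
  [9, -2, 0, 8, 11, -9]
  [5, -6, -4, 0, 3, -13]
  [2, -9, -7, 1, 0, -16]
  [18, 11, 13, 17, 20, 0]
Answer: T*[1][0] = 11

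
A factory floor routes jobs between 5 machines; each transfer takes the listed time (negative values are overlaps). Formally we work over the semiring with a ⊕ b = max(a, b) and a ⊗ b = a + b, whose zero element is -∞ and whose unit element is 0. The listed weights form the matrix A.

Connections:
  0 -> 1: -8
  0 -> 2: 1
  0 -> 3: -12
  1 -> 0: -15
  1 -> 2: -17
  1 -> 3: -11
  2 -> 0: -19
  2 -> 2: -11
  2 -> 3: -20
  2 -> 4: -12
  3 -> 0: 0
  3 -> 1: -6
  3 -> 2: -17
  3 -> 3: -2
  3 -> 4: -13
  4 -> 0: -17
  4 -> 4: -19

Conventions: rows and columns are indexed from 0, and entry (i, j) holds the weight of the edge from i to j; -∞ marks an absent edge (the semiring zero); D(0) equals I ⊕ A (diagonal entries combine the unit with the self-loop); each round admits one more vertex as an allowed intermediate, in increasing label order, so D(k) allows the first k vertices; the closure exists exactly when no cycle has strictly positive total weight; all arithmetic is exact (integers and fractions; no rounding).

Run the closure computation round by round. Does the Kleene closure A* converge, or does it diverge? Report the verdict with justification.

D(0):
  [0, -8, 1, -12, -∞]
  [-15, 0, -17, -11, -∞]
  [-19, -∞, 0, -20, -12]
  [0, -6, -17, 0, -13]
  [-17, -∞, -∞, -∞, 0]
D(1):
  [0, -8, 1, -12, -∞]
  [-15, 0, -14, -11, -∞]
  [-19, -27, 0, -20, -12]
  [0, -6, 1, 0, -13]
  [-17, -25, -16, -29, 0]
D(2):
  [0, -8, 1, -12, -∞]
  [-15, 0, -14, -11, -∞]
  [-19, -27, 0, -20, -12]
  [0, -6, 1, 0, -13]
  [-17, -25, -16, -29, 0]
D(3):
  [0, -8, 1, -12, -11]
  [-15, 0, -14, -11, -26]
  [-19, -27, 0, -20, -12]
  [0, -6, 1, 0, -11]
  [-17, -25, -16, -29, 0]
D(4):
  [0, -8, 1, -12, -11]
  [-11, 0, -10, -11, -22]
  [-19, -26, 0, -20, -12]
  [0, -6, 1, 0, -11]
  [-17, -25, -16, -29, 0]
D(5):
  [0, -8, 1, -12, -11]
  [-11, 0, -10, -11, -22]
  [-19, -26, 0, -20, -12]
  [0, -6, 1, 0, -11]
  [-17, -25, -16, -29, 0]
Key observation: every diagonal entry stays at the unit through all rounds, so no improving cycle exists.
Answer: CONVERGES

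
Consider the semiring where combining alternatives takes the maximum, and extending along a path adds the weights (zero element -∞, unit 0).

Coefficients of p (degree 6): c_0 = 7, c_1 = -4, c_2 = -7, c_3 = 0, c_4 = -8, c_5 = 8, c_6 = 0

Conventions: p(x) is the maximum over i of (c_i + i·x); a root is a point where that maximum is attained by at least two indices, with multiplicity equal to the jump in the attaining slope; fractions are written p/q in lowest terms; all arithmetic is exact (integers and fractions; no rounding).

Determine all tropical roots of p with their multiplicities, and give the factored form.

hull edge (i=0, c=7) to (i=5, c=8): slope 1/5, span 5
hull edge (i=5, c=8) to (i=6, c=0): slope -8, span 1
Factored form: p(x) = 0 ⊗ (x ⊕ (-1/5)) ⊗ (x ⊕ (-1/5)) ⊗ (x ⊕ (-1/5)) ⊗ (x ⊕ (-1/5)) ⊗ (x ⊕ (-1/5)) ⊗ (x ⊕ 8)
Answer: roots = -1/5 (mult 5), 8 (mult 1)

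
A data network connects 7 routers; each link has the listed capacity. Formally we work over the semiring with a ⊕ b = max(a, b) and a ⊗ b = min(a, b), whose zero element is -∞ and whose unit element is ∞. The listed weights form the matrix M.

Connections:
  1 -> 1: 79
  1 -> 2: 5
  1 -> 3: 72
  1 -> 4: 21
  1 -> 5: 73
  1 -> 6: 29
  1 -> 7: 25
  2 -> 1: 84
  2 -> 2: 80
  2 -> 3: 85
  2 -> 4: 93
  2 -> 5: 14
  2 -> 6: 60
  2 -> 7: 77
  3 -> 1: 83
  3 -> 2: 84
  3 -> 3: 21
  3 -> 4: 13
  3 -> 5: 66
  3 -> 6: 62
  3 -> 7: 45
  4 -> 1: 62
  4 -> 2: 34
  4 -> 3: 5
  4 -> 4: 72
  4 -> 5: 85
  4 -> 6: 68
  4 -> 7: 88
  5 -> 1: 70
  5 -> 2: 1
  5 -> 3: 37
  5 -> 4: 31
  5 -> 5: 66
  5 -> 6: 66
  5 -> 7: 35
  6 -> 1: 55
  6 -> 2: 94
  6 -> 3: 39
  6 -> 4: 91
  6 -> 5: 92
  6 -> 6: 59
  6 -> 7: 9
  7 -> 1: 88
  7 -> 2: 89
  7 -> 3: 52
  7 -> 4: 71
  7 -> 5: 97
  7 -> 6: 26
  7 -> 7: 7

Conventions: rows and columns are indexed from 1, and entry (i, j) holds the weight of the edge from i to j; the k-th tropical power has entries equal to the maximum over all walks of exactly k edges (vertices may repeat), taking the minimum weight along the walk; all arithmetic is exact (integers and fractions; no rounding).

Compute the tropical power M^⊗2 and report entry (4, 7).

M^⊗2:
  [79, 72, 72, 31, 73, 66, 45]
  [83, 84, 80, 80, 85, 68, 88]
  [84, 80, 84, 84, 73, 66, 77]
  [88, 88, 62, 72, 88, 68, 72]
  [70, 66, 70, 66, 70, 66, 37]
  [84, 80, 85, 93, 85, 68, 88]
  [84, 80, 85, 89, 73, 68, 77]
Key observation: the optimum is the walk 4->4->7, with weight 72 min 88 = 72.
Optimal value attained by: walk 4->4->7.
Answer: (M^⊗2)[4][7] = 72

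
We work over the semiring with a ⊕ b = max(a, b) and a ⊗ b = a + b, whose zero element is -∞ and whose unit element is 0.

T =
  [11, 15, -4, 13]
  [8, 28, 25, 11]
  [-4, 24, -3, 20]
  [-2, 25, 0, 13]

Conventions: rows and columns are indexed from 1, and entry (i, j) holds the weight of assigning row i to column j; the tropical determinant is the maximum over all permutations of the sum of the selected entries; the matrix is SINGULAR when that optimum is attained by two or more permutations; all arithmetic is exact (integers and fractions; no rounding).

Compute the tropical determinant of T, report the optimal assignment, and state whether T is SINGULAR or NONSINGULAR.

σ = (1, 2, 3, 4): 11 + 28 + (-3) + 13 = 49
σ = (1, 2, 4, 3): 11 + 28 + 20 + 0 = 59
σ = (1, 3, 2, 4): 11 + 25 + 24 + 13 = 73
σ = (1, 3, 4, 2): 11 + 25 + 20 + 25 = 81
σ = (1, 4, 2, 3): 11 + 11 + 24 + 0 = 46
σ = (1, 4, 3, 2): 11 + 11 + (-3) + 25 = 44
σ = (2, 1, 3, 4): 15 + 8 + (-3) + 13 = 33
σ = (2, 1, 4, 3): 15 + 8 + 20 + 0 = 43
σ = (2, 3, 1, 4): 15 + 25 + (-4) + 13 = 49
σ = (2, 3, 4, 1): 15 + 25 + 20 + (-2) = 58
σ = (2, 4, 1, 3): 15 + 11 + (-4) + 0 = 22
σ = (2, 4, 3, 1): 15 + 11 + (-3) + (-2) = 21
σ = (3, 1, 2, 4): (-4) + 8 + 24 + 13 = 41
σ = (3, 1, 4, 2): (-4) + 8 + 20 + 25 = 49
σ = (3, 2, 1, 4): (-4) + 28 + (-4) + 13 = 33
σ = (3, 2, 4, 1): (-4) + 28 + 20 + (-2) = 42
σ = (3, 4, 1, 2): (-4) + 11 + (-4) + 25 = 28
σ = (3, 4, 2, 1): (-4) + 11 + 24 + (-2) = 29
σ = (4, 1, 2, 3): 13 + 8 + 24 + 0 = 45
σ = (4, 1, 3, 2): 13 + 8 + (-3) + 25 = 43
σ = (4, 2, 1, 3): 13 + 28 + (-4) + 0 = 37
σ = (4, 2, 3, 1): 13 + 28 + (-3) + (-2) = 36
σ = (4, 3, 1, 2): 13 + 25 + (-4) + 25 = 59
σ = (4, 3, 2, 1): 13 + 25 + 24 + (-2) = 60
Optimal value attained by: σ = (1, 3, 4, 2).
Answer: det⊕(T) = 81; verdict: NONSINGULAR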